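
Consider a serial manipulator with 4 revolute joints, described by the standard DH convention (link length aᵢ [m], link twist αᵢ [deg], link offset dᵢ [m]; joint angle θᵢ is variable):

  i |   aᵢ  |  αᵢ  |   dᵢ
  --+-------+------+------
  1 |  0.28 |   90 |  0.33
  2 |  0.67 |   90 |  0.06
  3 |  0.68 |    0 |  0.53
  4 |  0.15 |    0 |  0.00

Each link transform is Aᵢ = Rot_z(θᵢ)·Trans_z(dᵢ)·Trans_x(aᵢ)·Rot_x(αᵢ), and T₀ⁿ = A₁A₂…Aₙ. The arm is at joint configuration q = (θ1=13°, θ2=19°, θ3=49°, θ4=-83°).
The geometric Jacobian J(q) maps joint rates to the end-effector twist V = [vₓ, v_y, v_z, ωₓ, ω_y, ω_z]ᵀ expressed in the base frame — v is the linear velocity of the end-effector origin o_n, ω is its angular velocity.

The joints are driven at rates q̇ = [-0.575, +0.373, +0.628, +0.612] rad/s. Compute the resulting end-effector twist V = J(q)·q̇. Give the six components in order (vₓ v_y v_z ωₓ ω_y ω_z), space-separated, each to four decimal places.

-0.1319 -1.4355 0.4308 0.4773 -0.2726 -1.7474

o_n = [1.6939, -0.1111, 0.2327]
J₁: ẑ×o_n = [0.1111, 1.6939, -0.0000], ω = ẑ
J2: z=[0.2250, -0.9744, 0.0000] o=[0.2728, 0.0630, 0.3300] → [0.0948, 0.0219, 1.3454, 0.2250, -0.9744, 0.0000]
J3: z=[0.3172, 0.0732, -0.9455] o=[0.9036, 0.1470, 0.5481] → [-0.2672, -0.6472, -0.1398, 0.3172, 0.0732, -0.9455]
J4: z=[0.3172, 0.0732, -0.9455] o=[1.5982, -0.2193, 0.1922] → [0.1053, -0.1033, 0.0273, 0.3172, 0.0732, -0.9455]
V = J·q̇ = [-0.1319, -1.4355, 0.4308, 0.4773, -0.2726, -1.7474]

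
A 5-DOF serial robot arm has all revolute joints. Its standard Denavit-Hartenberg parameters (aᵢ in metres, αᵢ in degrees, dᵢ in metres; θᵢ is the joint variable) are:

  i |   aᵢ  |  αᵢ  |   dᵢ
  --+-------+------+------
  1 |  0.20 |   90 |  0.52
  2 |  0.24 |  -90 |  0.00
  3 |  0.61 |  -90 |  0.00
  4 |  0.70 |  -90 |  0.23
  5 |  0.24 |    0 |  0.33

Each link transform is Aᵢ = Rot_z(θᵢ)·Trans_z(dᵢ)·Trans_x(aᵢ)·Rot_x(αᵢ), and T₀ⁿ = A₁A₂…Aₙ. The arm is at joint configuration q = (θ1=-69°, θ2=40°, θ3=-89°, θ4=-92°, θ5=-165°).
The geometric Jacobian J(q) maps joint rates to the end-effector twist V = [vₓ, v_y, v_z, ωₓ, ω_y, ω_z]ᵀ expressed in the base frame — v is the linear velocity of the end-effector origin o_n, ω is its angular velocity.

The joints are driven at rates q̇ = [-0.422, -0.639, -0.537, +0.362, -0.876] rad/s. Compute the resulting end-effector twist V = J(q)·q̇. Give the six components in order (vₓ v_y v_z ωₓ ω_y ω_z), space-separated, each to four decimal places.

o_n = [-0.7455, -0.6201, 1.2396]
J₁: ẑ×o_n = [0.6201, -0.7455, 0.0000], ω = ẑ
J2: z=[-0.9336, -0.3584, 0.0000] o=[0.0717, -0.1867, 0.5200] → [-0.2579, 0.6718, 0.1118, -0.9336, -0.3584, 0.0000]
J3: z=[-0.2304, 0.6001, 0.7660] o=[0.1376, -0.3584, 0.6743] → [0.5398, -0.5462, 0.5902, -0.2304, 0.6001, 0.7660]
J4: z=[0.2908, -0.7088, 0.6427] o=[-0.4289, -0.5845, 0.6811] → [-0.3730, -0.3659, -0.2347, 0.2908, -0.7088, 0.6427]
J5: z=[-0.9361, -0.3496, 0.0379] o=[-0.5005, -0.3187, 1.3646] → [0.0551, -0.1263, 0.1965, -0.9361, -0.3496, 0.0379]
V = J·q̇ = [-0.5701, 0.1568, -0.6455, 1.6456, -0.0436, -0.6340]

-0.5701 0.1568 -0.6455 1.6456 -0.0436 -0.6340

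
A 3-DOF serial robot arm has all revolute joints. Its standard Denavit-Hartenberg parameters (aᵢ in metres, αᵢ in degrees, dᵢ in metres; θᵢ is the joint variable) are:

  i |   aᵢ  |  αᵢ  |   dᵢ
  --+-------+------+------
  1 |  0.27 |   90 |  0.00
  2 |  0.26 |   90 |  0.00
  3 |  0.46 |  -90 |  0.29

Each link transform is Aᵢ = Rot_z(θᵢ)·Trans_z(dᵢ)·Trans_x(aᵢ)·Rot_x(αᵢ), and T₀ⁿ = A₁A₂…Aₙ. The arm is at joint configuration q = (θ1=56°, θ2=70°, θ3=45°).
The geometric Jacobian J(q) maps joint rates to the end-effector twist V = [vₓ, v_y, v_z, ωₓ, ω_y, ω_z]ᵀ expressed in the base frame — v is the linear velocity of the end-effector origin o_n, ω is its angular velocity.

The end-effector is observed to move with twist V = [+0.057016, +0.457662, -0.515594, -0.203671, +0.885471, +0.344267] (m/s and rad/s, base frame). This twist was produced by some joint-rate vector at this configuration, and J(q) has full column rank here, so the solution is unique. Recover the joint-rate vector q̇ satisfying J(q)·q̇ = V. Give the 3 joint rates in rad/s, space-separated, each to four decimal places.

o_n = [0.6850, 0.4338, 0.4508]
J₁: ẑ×o_n = [-0.4338, 0.6850, 0.0000], ω = ẑ
J2: z=[0.8290, -0.5592, 0.0000] o=[0.1510, 0.2238, 0.0000] → [-0.2521, -0.3737, 0.4727, 0.8290, -0.5592, 0.0000]
J3: z=[0.5255, 0.7790, -0.3420] o=[0.2007, 0.2976, 0.2443] → [0.2075, -0.2741, -0.3057, 0.5255, 0.7790, -0.3420]
q̇ = J⁺·V = [0.5700, -0.6640, 0.6600]

0.5700 -0.6640 0.6600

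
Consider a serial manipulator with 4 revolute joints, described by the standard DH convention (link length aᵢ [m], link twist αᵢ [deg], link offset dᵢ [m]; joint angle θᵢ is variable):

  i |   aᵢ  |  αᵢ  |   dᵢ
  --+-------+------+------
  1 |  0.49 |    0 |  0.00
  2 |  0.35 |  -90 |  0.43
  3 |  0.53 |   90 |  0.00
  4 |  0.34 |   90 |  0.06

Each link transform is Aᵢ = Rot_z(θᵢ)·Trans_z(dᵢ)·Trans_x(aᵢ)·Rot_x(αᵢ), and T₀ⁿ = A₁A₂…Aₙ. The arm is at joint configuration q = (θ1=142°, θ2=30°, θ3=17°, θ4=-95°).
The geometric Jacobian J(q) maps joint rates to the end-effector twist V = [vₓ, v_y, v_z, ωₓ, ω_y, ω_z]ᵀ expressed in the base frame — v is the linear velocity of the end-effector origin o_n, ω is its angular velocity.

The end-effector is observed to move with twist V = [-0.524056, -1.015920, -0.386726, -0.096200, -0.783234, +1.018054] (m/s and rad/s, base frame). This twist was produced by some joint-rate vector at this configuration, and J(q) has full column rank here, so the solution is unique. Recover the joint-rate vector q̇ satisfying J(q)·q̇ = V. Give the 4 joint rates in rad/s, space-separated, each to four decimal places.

o_n = [-1.1768, 0.7548, 0.3411]
J₁: ẑ×o_n = [-0.7548, -1.1768, 0.0000], ω = ẑ
J2: z=[0.0000, 0.0000, 1.0000] o=[-0.3861, 0.3017, 0.0000] → [-0.4532, -0.7907, 0.0000, 0.0000, 0.0000, 1.0000]
J3: z=[-0.1392, -0.9903, 0.0000] o=[-0.7327, 0.3504, 0.4300] → [0.0880, -0.0124, -0.4960, -0.1392, -0.9903, 0.0000]
J4: z=[-0.2895, 0.0407, 0.9563] o=[-1.2346, 0.4209, 0.2750] → [-0.3166, 0.0744, -0.0990, -0.2895, 0.0407, 0.9563]
q̇ = J⁺·V = [0.4200, 0.6430, 0.7890, -0.0470]

0.4200 0.6430 0.7890 -0.0470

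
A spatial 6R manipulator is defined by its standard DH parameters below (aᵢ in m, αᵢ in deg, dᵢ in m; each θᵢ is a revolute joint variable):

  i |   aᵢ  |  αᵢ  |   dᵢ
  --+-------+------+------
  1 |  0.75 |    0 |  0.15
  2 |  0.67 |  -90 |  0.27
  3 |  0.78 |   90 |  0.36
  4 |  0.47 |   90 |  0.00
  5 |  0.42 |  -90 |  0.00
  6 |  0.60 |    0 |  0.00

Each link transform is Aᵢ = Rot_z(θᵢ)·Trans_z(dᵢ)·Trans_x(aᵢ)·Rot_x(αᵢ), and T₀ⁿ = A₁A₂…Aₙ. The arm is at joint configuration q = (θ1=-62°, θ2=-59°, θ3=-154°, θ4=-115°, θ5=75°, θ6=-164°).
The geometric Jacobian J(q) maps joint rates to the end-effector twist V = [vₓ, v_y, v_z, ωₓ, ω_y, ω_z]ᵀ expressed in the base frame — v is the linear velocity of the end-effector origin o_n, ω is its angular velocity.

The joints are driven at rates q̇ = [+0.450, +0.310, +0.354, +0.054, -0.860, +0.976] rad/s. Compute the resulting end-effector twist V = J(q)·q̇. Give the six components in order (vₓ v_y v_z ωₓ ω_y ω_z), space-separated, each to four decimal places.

o_n = [0.2154, -0.9687, 0.7528]
J₁: ẑ×o_n = [0.9687, 0.2154, -0.0000], ω = ẑ
J2: z=[0.0000, 0.0000, 1.0000] o=[0.3521, -0.6622, 0.1500] → [0.3065, -0.1367, 0.0000, 0.0000, 0.0000, 1.0000]
J3: z=[0.8572, -0.5150, 0.0000] o=[0.0070, -1.2365, 0.4200] → [-0.1714, -0.2852, 0.3368, 0.8572, -0.5150, 0.0000]
J4: z=[0.2258, 0.3758, -0.8988] o=[0.6767, -0.8210, 0.7619] → [-0.1362, 0.4167, 0.1400, 0.2258, 0.3758, -0.8988]
J5: z=[-0.0573, -0.9159, -0.3973] o=[0.2196, -0.7546, 0.6749] → [-0.1564, 0.0061, 0.0084, -0.0573, -0.9159, -0.3973]
J6: z=[0.9978, -0.0391, -0.0537] o=[0.2055, -0.5869, 0.2901] → [-0.0386, -0.4622, -0.3807, 0.9978, -0.0391, -0.0537]
V = J·q̇ = [0.5598, -0.4803, -0.2520, 1.3387, 0.5875, 1.0008]

0.5598 -0.4803 -0.2520 1.3387 0.5875 1.0008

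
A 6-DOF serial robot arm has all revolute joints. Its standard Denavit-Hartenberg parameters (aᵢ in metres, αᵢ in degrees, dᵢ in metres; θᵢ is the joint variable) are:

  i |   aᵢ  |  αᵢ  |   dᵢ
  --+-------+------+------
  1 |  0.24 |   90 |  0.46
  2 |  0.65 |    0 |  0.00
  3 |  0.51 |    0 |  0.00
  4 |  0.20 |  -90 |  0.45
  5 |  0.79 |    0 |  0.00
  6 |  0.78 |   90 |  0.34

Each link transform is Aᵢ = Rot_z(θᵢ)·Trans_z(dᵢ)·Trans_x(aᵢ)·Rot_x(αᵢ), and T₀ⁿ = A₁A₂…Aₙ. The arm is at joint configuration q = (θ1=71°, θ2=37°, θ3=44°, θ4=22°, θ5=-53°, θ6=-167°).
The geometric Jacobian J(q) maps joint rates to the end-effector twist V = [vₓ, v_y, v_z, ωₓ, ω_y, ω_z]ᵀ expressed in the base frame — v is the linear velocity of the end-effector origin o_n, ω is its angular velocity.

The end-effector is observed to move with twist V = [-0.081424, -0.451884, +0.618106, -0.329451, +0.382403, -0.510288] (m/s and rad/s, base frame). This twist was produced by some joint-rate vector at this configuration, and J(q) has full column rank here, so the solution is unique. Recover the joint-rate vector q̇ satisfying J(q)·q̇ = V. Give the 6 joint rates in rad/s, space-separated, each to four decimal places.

o_n = [0.7075, 0.2747, 1.3543]
J₁: ẑ×o_n = [-0.2747, 0.7075, 0.0000], ω = ẑ
J2: z=[0.9455, -0.3256, 0.0000] o=[0.0781, 0.2269, 0.4600] → [-0.2912, -0.8456, 0.2501, 0.9455, -0.3256, 0.0000]
J3: z=[0.9455, -0.3256, 0.0000] o=[0.2471, 0.7178, 0.8512] → [-0.1638, -0.4757, -0.2690, 0.9455, -0.3256, 0.0000]
J4: z=[0.9455, -0.3256, 0.0000] o=[0.2731, 0.7932, 1.3549] → [0.0002, 0.0005, -0.3488, 0.9455, -0.3256, 0.0000]
J5: z=[-0.3172, -0.9213, -0.2250] o=[0.6840, 0.6041, 1.5498] → [0.1059, -0.0673, 0.1262, -0.3172, -0.9213, -0.2250]
J6: z=[-0.3172, -0.9213, -0.2250] o=[1.2457, 0.2976, 2.0130] → [0.6017, -0.0879, -0.4885, -0.3172, -0.9213, -0.2250]
q̇ = J⁺·V = [-0.5690, 0.5640, -0.8460, -0.1540, 0.1110, -0.3720]

-0.5690 0.5640 -0.8460 -0.1540 0.1110 -0.3720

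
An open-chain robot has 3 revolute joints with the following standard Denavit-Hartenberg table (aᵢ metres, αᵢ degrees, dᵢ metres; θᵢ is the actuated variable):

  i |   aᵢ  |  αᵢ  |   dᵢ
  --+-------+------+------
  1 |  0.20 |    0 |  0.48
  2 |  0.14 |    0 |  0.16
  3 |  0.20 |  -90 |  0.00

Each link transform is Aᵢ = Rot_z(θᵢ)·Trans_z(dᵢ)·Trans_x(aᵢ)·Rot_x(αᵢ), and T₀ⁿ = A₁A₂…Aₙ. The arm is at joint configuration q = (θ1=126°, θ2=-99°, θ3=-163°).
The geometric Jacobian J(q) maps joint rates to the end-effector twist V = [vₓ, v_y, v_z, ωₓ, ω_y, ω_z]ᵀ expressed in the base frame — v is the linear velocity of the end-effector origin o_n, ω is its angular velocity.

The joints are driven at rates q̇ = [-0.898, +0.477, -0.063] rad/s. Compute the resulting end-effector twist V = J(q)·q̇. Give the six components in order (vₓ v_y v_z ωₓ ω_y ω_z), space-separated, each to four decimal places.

o_n = [-0.1367, 0.0864, 0.6400]
J₁: ẑ×o_n = [-0.0864, -0.1367, 0.0000], ω = ẑ
J2: z=[0.0000, 0.0000, 1.0000] o=[-0.1176, 0.1618, 0.4800] → [0.0754, -0.0191, 0.0000, 0.0000, 0.0000, 1.0000]
J3: z=[0.0000, 0.0000, 1.0000] o=[0.0072, 0.2254, 0.6400] → [0.1389, -0.1439, 0.0000, 0.0000, 0.0000, 1.0000]
V = J·q̇ = [0.1048, 0.1227, 0.0000, 0.0000, 0.0000, -0.4840]

0.1048 0.1227 0.0000 0.0000 0.0000 -0.4840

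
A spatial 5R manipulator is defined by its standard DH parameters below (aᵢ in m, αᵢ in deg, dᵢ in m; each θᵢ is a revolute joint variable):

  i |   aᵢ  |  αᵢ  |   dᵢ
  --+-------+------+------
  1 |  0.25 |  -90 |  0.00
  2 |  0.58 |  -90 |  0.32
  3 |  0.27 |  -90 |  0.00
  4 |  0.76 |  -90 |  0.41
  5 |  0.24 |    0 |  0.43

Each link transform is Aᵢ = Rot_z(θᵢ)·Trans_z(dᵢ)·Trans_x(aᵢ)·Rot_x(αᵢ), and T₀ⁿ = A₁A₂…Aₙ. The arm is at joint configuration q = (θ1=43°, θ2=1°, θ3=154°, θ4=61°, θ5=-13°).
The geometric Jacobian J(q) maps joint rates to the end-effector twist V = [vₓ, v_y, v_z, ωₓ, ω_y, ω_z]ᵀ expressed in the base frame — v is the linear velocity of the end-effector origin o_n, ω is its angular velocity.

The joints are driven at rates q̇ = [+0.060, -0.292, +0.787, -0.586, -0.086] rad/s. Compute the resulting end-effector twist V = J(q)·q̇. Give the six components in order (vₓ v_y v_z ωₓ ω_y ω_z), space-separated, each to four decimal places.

-0.6580 -0.3585 -0.0426 0.7087 -0.5037 -0.7719

o_n = [-0.1653, 0.6284, 1.0769]
J₁: ẑ×o_n = [-0.6284, -0.1653, 0.0000], ω = ẑ
J2: z=[-0.6820, 0.7314, 0.0000] o=[0.1828, 0.1705, 0.0000] → [0.7876, 0.7344, -0.0577, -0.6820, 0.7314, 0.0000]
J3: z=[-0.0128, -0.0119, -0.9998] o=[0.3887, 0.8000, -0.0101] → [-0.1845, 0.5678, -0.0044, -0.0128, -0.0119, -0.9998]
J4: z=[-0.9335, 0.3584, 0.0077] o=[0.2920, 0.5480, -0.0059] → [0.3875, 1.0073, 0.0888, -0.9335, 0.3584, 0.0077]
J5: z=[0.3195, 0.8222, 0.4710] o=[-0.2143, 0.3589, 0.6676] → [0.2095, -0.1077, 0.0458, 0.3195, 0.8222, 0.4710]
V = J·q̇ = [-0.6580, -0.3585, -0.0426, 0.7087, -0.5037, -0.7719]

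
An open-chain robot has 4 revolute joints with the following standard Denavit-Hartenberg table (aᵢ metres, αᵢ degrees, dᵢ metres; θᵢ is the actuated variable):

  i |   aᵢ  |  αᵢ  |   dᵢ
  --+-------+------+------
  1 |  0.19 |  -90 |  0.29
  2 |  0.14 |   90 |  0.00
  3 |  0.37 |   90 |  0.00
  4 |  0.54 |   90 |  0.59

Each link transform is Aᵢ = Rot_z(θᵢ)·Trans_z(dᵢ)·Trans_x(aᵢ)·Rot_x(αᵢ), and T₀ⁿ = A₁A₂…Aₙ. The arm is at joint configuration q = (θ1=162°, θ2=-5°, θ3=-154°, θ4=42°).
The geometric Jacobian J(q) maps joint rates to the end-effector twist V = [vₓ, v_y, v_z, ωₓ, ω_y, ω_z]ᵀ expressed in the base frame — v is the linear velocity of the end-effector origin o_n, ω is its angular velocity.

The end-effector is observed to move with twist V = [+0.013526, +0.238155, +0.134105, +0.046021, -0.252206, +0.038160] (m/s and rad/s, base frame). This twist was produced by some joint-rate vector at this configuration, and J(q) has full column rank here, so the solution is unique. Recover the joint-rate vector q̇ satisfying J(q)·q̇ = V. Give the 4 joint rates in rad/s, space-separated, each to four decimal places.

-0.6890 0.1070 0.7350 0.1320

o_n = [0.5591, -0.3837, 0.5792]
J₁: ẑ×o_n = [0.3837, 0.5591, -0.0000], ω = ẑ
J2: z=[-0.3090, -0.9511, 0.0000] o=[-0.1807, 0.0587, 0.2900] → [-0.2750, 0.0894, 0.8403, -0.3090, -0.9511, 0.0000]
J3: z=[0.0829, -0.0269, 0.9962] o=[-0.3133, 0.1018, 0.3022] → [0.4762, 0.8461, -0.0167, 0.0829, -0.0269, 0.9962]
J4: z=[0.1376, -0.9898, -0.0382] o=[0.0519, 0.1537, 0.2732] → [-0.3234, -0.0615, 0.4281, 0.1376, -0.9898, -0.0382]
q̇ = J⁺·V = [-0.6890, 0.1070, 0.7350, 0.1320]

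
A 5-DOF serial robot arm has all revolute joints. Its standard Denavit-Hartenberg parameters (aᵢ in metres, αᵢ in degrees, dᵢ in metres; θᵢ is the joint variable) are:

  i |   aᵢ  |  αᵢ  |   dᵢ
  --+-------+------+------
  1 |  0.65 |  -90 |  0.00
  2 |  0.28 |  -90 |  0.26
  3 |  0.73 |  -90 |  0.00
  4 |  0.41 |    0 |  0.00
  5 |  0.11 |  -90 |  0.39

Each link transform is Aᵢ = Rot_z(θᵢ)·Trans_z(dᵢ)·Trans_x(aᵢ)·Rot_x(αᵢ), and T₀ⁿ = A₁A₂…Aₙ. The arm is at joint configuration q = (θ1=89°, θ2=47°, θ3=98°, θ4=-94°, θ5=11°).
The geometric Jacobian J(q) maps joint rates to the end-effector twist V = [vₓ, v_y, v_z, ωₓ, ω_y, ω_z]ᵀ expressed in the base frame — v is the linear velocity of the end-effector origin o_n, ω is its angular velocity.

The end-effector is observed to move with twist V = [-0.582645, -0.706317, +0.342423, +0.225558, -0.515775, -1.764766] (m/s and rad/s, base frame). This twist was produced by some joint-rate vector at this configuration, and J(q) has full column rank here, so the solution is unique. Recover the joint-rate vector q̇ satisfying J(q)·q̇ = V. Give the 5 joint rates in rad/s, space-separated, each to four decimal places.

o_n = [0.3958, 0.1239, -0.2030]
J₁: ẑ×o_n = [-0.1239, 0.3958, 0.0000], ω = ẑ
J2: z=[-0.9998, 0.0175, 0.0000] o=[0.0113, 0.6499, 0.0000] → [-0.0035, -0.2029, 0.5193, -0.9998, 0.0175, 0.0000]
J3: z=[-0.0128, -0.7312, -0.6820] o=[-0.2453, 0.8454, -0.2048] → [-0.4934, -0.4372, 0.4780, -0.0128, -0.7312, -0.6820]
J4: z=[-0.1509, -0.6728, 0.7242] o=[0.4763, 0.7635, -0.1305] → [0.5120, -0.0692, 0.0424, -0.1509, -0.6728, 0.7242]
J5: z=[-0.1509, -0.6728, 0.7242] o=[0.4428, 0.4676, -0.4123] → [0.1081, -0.0024, 0.0203, -0.1509, -0.6728, 0.7242]
q̇ = J⁺·V = [-0.9030, -0.1950, 0.9620, -0.4700, 0.1860]

-0.9030 -0.1950 0.9620 -0.4700 0.1860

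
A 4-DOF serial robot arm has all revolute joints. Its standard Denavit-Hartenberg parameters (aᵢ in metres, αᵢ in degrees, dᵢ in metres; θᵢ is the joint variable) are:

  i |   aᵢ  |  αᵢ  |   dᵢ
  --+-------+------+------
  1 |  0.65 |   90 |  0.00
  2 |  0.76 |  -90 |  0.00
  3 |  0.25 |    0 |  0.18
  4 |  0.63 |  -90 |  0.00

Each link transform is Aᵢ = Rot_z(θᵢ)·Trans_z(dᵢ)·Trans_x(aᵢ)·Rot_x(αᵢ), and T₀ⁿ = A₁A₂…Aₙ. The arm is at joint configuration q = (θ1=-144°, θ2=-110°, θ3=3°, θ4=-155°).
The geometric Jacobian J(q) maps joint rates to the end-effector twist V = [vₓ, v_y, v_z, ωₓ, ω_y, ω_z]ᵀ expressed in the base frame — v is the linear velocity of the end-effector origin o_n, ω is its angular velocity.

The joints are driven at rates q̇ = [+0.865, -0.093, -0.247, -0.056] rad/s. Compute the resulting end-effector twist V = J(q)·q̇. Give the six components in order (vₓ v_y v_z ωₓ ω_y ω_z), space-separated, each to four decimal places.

o_n = [-0.7034, -0.1616, -0.4876]
J₁: ẑ×o_n = [0.1616, -0.7034, 0.0000], ω = ẑ
J2: z=[-0.5878, 0.8090, 0.0000] o=[-0.5259, -0.3821, 0.0000] → [-0.3945, -0.2866, 0.0141, -0.5878, 0.8090, 0.0000]
J3: z=[-0.7602, -0.5523, -0.3420] o=[-0.3156, -0.2293, -0.7142] → [-0.1020, 0.3049, -0.2656, -0.7602, -0.5523, -0.3420]
J4: z=[-0.7602, -0.5523, -0.3420] o=[-0.3756, -0.2891, -1.0103] → [-0.2451, 0.5095, -0.2779, -0.7602, -0.5523, -0.3420]
V = J·q̇ = [0.2154, -0.6856, 0.0799, 0.2850, 0.0921, 0.9686]

0.2154 -0.6856 0.0799 0.2850 0.0921 0.9686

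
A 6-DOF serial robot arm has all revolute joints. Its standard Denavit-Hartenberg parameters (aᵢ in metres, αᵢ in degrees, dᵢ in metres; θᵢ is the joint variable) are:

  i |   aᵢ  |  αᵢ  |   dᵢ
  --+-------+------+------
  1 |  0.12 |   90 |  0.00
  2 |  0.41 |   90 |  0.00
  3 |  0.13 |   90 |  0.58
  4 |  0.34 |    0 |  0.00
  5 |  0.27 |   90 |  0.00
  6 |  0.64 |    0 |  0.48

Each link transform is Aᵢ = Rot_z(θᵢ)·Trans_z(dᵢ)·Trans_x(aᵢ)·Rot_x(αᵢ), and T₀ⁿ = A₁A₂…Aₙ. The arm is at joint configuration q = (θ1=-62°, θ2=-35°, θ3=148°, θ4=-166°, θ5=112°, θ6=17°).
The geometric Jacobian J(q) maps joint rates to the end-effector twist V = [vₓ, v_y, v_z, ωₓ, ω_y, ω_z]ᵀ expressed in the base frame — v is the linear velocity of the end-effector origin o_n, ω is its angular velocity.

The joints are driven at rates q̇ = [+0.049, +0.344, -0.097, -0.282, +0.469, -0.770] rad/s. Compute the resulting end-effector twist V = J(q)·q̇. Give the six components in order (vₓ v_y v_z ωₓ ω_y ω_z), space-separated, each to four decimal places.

0.1053 0.4973 0.5147 -0.9960 0.0996 0.0039

o_n = [0.3015, -0.8263, 0.0819]
J₁: ẑ×o_n = [0.8263, 0.3015, -0.0000], ω = ẑ
J2: z=[-0.8829, -0.4695, 0.0000] o=[0.0563, -0.1060, 0.0000] → [-0.0385, 0.0723, 0.7512, -0.8829, -0.4695, 0.0000]
J3: z=[-0.2693, 0.5064, -0.8192] o=[0.2140, -0.4025, -0.2352] → [-0.1866, 0.0137, 0.0698, -0.2693, 0.5064, -0.8192]
J4: z=[-0.5450, -0.7814, -0.3039] o=[-0.0454, -0.0614, -0.6470] → [-0.8021, 0.2918, 0.6880, -0.5450, -0.7814, -0.3039]
J5: z=[-0.5450, -0.7814, -0.3039] o=[0.2387, -0.2233, -0.7401] → [-0.8257, 0.4289, 0.3778, -0.5450, -0.7814, -0.3039]
J6: z=[0.8007, -0.5926, 0.0880] o=[0.1715, -0.2761, -0.4840] → [-0.2870, -0.4417, -0.3635, 0.8007, -0.5926, 0.0880]
V = J·q̇ = [0.1053, 0.4973, 0.5147, -0.9960, 0.0996, 0.0039]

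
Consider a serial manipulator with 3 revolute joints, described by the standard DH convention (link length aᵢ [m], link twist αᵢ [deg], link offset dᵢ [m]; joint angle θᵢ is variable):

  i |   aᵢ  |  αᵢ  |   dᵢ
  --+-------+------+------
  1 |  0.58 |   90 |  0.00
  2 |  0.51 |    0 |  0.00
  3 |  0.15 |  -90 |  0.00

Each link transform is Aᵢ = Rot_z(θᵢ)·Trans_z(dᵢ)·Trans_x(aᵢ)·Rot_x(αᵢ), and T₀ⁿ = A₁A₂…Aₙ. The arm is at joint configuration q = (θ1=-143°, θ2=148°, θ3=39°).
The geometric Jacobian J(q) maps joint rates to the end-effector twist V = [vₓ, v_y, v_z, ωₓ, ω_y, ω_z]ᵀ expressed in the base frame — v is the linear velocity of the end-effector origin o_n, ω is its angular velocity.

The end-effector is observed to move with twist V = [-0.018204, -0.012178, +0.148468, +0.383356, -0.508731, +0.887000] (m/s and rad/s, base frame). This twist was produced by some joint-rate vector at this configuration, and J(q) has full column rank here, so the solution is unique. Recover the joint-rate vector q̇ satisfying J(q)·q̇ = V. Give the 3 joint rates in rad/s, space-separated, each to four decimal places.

0.8870 -0.1240 -0.5130

o_n = [0.0011, 0.0008, 0.2520]
J₁: ẑ×o_n = [-0.0008, 0.0011, 0.0000], ω = ẑ
J2: z=[-0.6018, 0.7986, 0.0000] o=[-0.4632, -0.3491, 0.0000] → [0.2012, 0.1516, -0.5814, -0.6018, 0.7986, 0.0000]
J3: z=[-0.6018, 0.7986, 0.0000] o=[-0.1178, -0.0888, 0.2703] → [-0.0146, -0.0110, -0.1489, -0.6018, 0.7986, 0.0000]
q̇ = J⁺·V = [0.8870, -0.1240, -0.5130]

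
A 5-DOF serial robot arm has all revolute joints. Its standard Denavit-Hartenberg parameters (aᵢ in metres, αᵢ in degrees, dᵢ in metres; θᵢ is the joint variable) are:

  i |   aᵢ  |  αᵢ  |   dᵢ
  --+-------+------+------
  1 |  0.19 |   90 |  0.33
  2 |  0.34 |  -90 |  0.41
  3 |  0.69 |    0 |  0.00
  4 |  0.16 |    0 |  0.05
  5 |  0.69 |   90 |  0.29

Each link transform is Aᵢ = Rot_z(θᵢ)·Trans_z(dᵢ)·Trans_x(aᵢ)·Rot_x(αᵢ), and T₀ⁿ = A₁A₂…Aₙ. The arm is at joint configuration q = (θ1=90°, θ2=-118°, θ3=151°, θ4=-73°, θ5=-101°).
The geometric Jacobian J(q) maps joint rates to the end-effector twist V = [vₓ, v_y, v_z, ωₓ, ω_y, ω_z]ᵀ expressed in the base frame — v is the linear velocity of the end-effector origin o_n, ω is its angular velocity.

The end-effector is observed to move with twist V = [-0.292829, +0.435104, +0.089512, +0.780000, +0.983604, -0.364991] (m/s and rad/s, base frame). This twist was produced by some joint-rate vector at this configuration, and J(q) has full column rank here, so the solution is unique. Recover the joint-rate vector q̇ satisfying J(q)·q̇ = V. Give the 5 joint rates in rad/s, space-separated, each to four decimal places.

o_n = [0.1886, 0.3001, -0.1871]
J₁: ẑ×o_n = [-0.3001, 0.1886, 0.0000], ω = ẑ
J2: z=[1.0000, -0.0000, 0.0000] o=[0.0000, 0.1900, 0.3300] → [0.0000, 0.5171, 0.1101, 1.0000, -0.0000, 0.0000]
J3: z=[0.0000, 0.8829, -0.4695] o=[0.4100, 0.0304, 0.0298] → [-0.0649, 0.1039, 0.1955, 0.0000, 0.8829, -0.4695]
J4: z=[0.0000, 0.8829, -0.4695] o=[0.0755, 0.3137, 0.5626] → [-0.6684, -0.0531, -0.0999, 0.0000, 0.8829, -0.4695]
J5: z=[0.0000, 0.8829, -0.4695] o=[-0.0810, 0.3422, 0.5098] → [-0.6351, -0.1266, -0.2380, 0.0000, 0.8829, -0.4695]
q̇ = J⁺·V = [0.1580, 0.7800, 0.7810, -0.5050, 0.8380]

0.1580 0.7800 0.7810 -0.5050 0.8380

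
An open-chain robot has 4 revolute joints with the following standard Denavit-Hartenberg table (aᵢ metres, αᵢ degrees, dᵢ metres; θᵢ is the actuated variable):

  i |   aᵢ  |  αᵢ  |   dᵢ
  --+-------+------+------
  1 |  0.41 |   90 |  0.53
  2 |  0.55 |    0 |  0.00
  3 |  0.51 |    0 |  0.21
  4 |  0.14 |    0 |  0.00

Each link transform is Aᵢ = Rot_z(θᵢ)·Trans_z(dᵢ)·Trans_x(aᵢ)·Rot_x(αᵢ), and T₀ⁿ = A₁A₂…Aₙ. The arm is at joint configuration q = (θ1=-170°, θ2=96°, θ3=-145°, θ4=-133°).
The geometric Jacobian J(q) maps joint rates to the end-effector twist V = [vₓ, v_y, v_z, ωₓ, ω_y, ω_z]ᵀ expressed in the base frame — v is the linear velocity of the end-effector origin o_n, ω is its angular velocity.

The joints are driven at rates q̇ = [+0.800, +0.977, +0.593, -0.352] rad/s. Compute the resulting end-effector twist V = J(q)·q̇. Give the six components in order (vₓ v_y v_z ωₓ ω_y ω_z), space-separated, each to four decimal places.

-0.1524 -0.4714 0.2987 -0.2115 1.1995 0.8000

o_n = [-0.5753, 0.1118, 0.6970]
J₁: ẑ×o_n = [-0.1118, -0.5753, 0.0000], ω = ẑ
J2: z=[-0.1736, 0.9848, 0.0000] o=[-0.4038, -0.0712, 0.5300] → [0.1644, 0.0290, 0.1372, -0.1736, 0.9848, 0.0000]
J3: z=[-0.1736, 0.9848, 0.0000] o=[-0.3472, -0.0612, 1.0770] → [-0.3742, -0.0660, 0.1947, -0.1736, 0.9848, 0.0000]
J4: z=[-0.1736, 0.9848, 0.0000] o=[-0.7131, 0.0875, 0.6921] → [0.0048, 0.0008, -0.1399, -0.1736, 0.9848, 0.0000]
V = J·q̇ = [-0.1524, -0.4714, 0.2987, -0.2115, 1.1995, 0.8000]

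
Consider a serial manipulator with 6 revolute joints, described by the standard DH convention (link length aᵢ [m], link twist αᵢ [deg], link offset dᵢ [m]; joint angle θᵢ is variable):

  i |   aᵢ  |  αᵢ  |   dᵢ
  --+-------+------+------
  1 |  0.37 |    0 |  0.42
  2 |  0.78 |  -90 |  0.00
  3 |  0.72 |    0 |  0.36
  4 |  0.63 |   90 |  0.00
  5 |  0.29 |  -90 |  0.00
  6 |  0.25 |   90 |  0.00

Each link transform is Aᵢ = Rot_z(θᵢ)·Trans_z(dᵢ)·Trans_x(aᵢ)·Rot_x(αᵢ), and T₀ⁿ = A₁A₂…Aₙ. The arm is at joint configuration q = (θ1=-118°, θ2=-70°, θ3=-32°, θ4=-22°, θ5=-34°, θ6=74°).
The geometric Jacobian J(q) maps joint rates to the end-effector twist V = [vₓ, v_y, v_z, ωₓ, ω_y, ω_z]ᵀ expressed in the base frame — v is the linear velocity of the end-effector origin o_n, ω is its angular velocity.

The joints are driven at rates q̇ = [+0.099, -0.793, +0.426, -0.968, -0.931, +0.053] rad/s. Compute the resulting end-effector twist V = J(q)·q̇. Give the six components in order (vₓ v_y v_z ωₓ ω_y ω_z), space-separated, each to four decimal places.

0.4441 1.6904 -0.0211 -0.6938 0.6005 -1.2173

o_n = [-2.3054, -0.1880, 1.4107]
J₁: ẑ×o_n = [0.1880, -2.3054, 0.0000], ω = ẑ
J2: z=[0.0000, 0.0000, 1.0000] o=[-0.1737, -0.3267, 0.4200] → [-0.1387, -2.1317, 0.0000, 0.0000, 0.0000, 1.0000]
J3: z=[-0.1392, -0.9903, 0.0000] o=[-0.9461, -0.2181, 0.4200] → [-0.9810, 0.1379, -1.3502, -0.1392, -0.9903, 0.0000]
J4: z=[-0.1392, -0.9903, 0.0000] o=[-1.6009, -0.4897, 0.8015] → [-0.6032, 0.0848, -0.7396, -0.1392, -0.9903, 0.0000]
J5: z=[0.8011, -0.1126, 0.5878] o=[-1.9676, -0.4381, 1.3112] → [-0.1582, -0.2782, 0.1624, 0.8011, -0.1126, 0.5878]
J6: z=[-0.4409, -0.7752, 0.4524] o=[-2.0849, -0.2579, 1.5057] → [0.0421, -0.1416, -0.2017, -0.4409, -0.7752, 0.4524]
V = J·q̇ = [0.4441, 1.6904, -0.0211, -0.6938, 0.6005, -1.2173]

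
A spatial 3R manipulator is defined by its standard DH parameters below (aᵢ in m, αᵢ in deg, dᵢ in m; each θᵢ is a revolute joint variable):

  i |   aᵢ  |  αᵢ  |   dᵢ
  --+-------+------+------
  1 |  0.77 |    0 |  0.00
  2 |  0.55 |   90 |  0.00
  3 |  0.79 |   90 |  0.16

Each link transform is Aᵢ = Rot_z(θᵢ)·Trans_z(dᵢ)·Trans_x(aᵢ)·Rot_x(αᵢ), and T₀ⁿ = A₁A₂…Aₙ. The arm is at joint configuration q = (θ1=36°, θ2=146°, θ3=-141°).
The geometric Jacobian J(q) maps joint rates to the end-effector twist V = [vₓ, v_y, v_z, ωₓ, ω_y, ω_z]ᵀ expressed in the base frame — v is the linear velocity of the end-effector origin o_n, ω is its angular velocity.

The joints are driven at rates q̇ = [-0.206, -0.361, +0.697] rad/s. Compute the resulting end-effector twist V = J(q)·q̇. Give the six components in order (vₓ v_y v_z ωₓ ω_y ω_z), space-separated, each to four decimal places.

o_n = [0.6813, 0.6147, -0.4972]
J₁: ẑ×o_n = [-0.6147, 0.6813, 0.0000], ω = ẑ
J2: z=[0.0000, 0.0000, 1.0000] o=[0.6229, 0.4526, 0.0000] → [-0.1621, 0.0583, 0.0000, 0.0000, 0.0000, 1.0000]
J3: z=[-0.0349, 0.9994, 0.0000] o=[0.0733, 0.4334, 0.0000] → [-0.4969, -0.0174, -0.6139, -0.0349, 0.9994, 0.0000]
V = J·q̇ = [-0.1611, -0.1735, -0.4279, -0.0243, 0.6966, -0.5670]

-0.1611 -0.1735 -0.4279 -0.0243 0.6966 -0.5670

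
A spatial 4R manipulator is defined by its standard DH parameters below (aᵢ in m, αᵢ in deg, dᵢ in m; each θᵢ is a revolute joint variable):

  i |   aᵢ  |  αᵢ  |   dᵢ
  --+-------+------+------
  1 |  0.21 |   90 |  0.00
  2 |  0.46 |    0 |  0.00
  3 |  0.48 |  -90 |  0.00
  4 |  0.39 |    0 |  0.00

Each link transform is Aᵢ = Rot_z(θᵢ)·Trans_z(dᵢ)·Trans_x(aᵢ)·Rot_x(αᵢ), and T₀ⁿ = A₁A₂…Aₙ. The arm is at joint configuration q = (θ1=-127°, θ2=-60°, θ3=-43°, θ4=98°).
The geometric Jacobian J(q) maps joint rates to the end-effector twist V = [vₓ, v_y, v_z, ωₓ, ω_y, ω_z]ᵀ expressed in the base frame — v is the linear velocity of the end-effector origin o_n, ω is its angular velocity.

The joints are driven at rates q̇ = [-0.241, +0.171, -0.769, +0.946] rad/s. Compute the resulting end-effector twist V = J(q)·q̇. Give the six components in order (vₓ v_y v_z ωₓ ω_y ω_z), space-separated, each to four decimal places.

o_n = [0.1013, -0.5073, -0.8132]
J₁: ẑ×o_n = [0.5073, 0.1013, -0.0000], ω = ẑ
J2: z=[-0.7986, 0.6018, 0.0000] o=[-0.1264, -0.1677, 0.0000] → [-0.4894, -0.6494, 0.1342, -0.7986, 0.6018, 0.0000]
J3: z=[-0.7986, 0.6018, 0.0000] o=[-0.2648, -0.3514, -0.3984] → [-0.2496, -0.3313, -0.0958, -0.7986, 0.6018, 0.0000]
J4: z=[-0.5864, -0.7782, -0.2250] o=[-0.1998, -0.2652, -0.8661] → [-0.0956, -0.0367, 0.3763, -0.5864, -0.7782, -0.2250]
V = J·q̇ = [-0.1044, 0.0846, 0.4526, -0.0771, -1.0960, -0.4538]

-0.1044 0.0846 0.4526 -0.0771 -1.0960 -0.4538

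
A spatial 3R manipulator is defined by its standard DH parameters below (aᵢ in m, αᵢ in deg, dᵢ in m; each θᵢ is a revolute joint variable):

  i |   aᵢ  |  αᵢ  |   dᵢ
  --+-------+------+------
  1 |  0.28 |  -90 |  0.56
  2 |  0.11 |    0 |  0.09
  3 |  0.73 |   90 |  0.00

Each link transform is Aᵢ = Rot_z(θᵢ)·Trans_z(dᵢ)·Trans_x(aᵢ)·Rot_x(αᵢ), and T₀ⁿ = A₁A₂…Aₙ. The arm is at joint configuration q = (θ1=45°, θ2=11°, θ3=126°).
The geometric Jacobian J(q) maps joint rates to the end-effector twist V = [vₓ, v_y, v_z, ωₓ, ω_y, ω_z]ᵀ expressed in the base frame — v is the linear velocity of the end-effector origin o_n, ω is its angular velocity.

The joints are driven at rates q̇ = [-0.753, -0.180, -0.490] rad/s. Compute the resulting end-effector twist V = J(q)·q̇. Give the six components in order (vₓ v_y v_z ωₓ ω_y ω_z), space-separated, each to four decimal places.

0.2088 0.3641 -0.3383 0.4738 -0.4738 -0.7530

o_n = [-0.1668, -0.0395, 0.0412]
J₁: ẑ×o_n = [0.0395, -0.1668, 0.0000], ω = ẑ
J2: z=[-0.7071, 0.7071, 0.0000] o=[0.1980, 0.1980, 0.5600] → [-0.3669, -0.3669, 0.4259, -0.7071, 0.7071, 0.0000]
J3: z=[-0.7071, 0.7071, 0.0000] o=[0.2107, 0.3380, 0.5390] → [-0.3520, -0.3520, 0.5339, -0.7071, 0.7071, 0.0000]
V = J·q̇ = [0.2088, 0.3641, -0.3383, 0.4738, -0.4738, -0.7530]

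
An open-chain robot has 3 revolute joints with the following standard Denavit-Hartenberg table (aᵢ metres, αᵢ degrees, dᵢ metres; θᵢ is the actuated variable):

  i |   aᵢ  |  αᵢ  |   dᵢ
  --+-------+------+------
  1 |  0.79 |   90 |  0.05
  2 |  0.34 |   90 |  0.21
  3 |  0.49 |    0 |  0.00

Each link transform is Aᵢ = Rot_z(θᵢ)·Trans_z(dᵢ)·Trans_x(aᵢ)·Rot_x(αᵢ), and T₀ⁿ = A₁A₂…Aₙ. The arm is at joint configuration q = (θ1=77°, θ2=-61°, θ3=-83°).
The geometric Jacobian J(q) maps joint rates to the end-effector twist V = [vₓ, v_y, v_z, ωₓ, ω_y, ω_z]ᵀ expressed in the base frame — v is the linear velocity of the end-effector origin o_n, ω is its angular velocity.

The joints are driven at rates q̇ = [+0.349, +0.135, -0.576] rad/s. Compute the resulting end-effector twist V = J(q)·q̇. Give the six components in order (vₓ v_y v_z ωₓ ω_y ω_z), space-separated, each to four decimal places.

o_n = [-0.0480, 1.0207, -0.2996]
J₁: ẑ×o_n = [-1.0207, -0.0480, 0.0000], ω = ẑ
J2: z=[0.9744, -0.2250, 0.0000] o=[0.1777, 0.7698, 0.0500] → [0.0786, 0.3406, 0.1938, 0.9744, -0.2250, 0.0000]
J3: z=[-0.1967, -0.8522, -0.4848] o=[0.4194, 0.8831, -0.2474] → [0.1112, 0.2163, -0.4254, -0.1967, -0.8522, -0.4848]
V = J·q̇ = [-0.4097, -0.0953, 0.2712, 0.2449, 0.4605, 0.6283]

-0.4097 -0.0953 0.2712 0.2449 0.4605 0.6283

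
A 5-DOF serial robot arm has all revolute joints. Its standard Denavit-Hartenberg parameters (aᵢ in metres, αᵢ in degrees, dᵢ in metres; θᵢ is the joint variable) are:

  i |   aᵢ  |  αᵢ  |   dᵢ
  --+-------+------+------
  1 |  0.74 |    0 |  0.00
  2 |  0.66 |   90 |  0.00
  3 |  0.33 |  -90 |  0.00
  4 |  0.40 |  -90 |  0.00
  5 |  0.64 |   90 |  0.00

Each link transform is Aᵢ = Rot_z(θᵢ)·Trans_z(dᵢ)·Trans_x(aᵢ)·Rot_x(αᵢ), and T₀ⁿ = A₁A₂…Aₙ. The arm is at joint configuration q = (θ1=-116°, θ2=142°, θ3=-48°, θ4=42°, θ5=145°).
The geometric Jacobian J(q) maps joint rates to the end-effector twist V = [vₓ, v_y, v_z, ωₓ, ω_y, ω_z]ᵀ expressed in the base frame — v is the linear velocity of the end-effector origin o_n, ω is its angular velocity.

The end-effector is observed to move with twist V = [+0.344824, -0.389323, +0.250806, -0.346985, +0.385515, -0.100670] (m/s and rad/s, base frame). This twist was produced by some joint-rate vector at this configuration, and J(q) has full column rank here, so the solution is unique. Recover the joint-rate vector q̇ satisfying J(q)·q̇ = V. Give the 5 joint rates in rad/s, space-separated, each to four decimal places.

0.3420 -0.6940 -0.1850 0.0620 0.4220

o_n = [0.2030, -0.5004, -0.4222]
J₁: ẑ×o_n = [0.5004, 0.2030, -0.0000], ω = ẑ
J2: z=[0.0000, 0.0000, 1.0000] o=[-0.3244, -0.6651, 0.0000] → [-0.1647, 0.5274, 0.0000, 0.0000, 0.0000, 1.0000]
J3: z=[0.4384, -0.8988, 0.0000] o=[0.2688, -0.3758, 0.0000] → [0.3795, 0.1851, -0.1138, 0.4384, -0.8988, 0.0000]
J4: z=[0.6679, 0.3258, 0.6691] o=[0.4673, -0.2790, -0.2452] → [0.0905, -0.0586, -0.0618, 0.6679, 0.3258, 0.6691]
J5: z=[-0.7282, 0.4717, 0.4973] o=[0.5287, 0.0488, -0.4661] → [0.2938, -0.1300, 0.5535, -0.7282, 0.4717, 0.4973]
q̇ = J⁺·V = [0.3420, -0.6940, -0.1850, 0.0620, 0.4220]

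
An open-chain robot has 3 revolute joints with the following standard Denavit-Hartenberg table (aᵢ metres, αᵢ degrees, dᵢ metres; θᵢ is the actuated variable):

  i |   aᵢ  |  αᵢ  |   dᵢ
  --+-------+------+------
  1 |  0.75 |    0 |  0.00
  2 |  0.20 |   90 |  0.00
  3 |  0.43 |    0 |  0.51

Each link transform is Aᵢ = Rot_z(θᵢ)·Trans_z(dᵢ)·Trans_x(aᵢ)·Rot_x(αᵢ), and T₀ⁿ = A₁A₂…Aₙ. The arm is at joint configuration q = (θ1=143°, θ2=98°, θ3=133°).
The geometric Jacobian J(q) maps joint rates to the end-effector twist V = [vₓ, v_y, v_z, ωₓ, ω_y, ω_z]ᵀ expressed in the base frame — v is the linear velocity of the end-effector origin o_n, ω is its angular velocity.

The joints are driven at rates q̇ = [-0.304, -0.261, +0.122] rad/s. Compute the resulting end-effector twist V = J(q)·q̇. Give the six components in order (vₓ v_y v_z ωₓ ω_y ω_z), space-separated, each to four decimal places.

o_n = [-0.9998, 0.7802, 0.3145]
J₁: ẑ×o_n = [-0.7802, -0.9998, 0.0000], ω = ẑ
J2: z=[0.0000, 0.0000, 1.0000] o=[-0.5990, 0.4514, 0.0000] → [-0.3288, -0.4008, 0.0000, 0.0000, 0.0000, 1.0000]
J3: z=[-0.8746, 0.4848, 0.0000] o=[-0.6959, 0.2764, 0.0000] → [0.1525, 0.2751, -0.2933, -0.8746, 0.4848, 0.0000]
V = J·q̇ = [0.3416, 0.4421, -0.0358, -0.1067, 0.0591, -0.5650]

0.3416 0.4421 -0.0358 -0.1067 0.0591 -0.5650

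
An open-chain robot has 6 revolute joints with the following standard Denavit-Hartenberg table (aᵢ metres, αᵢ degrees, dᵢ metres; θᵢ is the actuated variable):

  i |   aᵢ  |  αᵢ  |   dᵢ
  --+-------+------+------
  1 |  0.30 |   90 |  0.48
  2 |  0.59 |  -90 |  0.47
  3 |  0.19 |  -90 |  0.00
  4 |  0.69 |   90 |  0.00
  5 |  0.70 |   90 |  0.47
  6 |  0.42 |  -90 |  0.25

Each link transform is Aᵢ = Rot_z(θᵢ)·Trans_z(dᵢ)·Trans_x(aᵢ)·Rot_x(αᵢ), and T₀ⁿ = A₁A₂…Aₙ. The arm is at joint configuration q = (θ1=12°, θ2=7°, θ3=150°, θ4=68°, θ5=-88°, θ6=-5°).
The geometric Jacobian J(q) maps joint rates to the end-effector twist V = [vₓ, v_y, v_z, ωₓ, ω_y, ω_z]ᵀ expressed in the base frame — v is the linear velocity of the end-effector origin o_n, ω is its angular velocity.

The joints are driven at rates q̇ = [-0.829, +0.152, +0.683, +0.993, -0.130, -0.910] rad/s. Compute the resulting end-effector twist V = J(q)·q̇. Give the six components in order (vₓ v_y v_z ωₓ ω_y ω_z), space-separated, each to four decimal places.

0.7096 -1.0194 -0.5446 -0.4644 -1.0489 -1.1220

o_n = [0.6128, 1.0414, 0.2593]
J₁: ẑ×o_n = [-1.0414, 0.6128, 0.0000], ω = ẑ
J2: z=[0.2079, -0.9781, 0.0000] o=[0.2934, 0.0624, 0.4800] → [0.2159, 0.0459, 0.5160, 0.2079, -0.9781, 0.0000]
J3: z=[-0.1192, -0.0253, 0.9925] o=[0.9640, -0.2756, 0.5519] → [-1.2997, -0.3834, -0.1659, -0.1192, -0.0253, 0.9925]
J4: z=[-0.3054, -0.9503, -0.0609] o=[0.7845, -0.2166, 0.5318] → [0.3357, -0.0728, -0.5473, -0.3054, -0.9503, -0.0609]
J5: z=[-0.9206, 0.2783, 0.2740] o=[0.6165, -0.1202, -0.1304] → [-0.2098, 0.3578, -1.0683, -0.9206, 0.2783, 0.2740]
J6: z=[0.2539, -0.1065, 0.9614] o=[0.3915, 0.6788, 0.0175] → [-0.3743, 0.1514, 0.1156, 0.2539, -0.1065, 0.9614]
V = J·q̇ = [0.7096, -1.0194, -0.5446, -0.4644, -1.0489, -1.1220]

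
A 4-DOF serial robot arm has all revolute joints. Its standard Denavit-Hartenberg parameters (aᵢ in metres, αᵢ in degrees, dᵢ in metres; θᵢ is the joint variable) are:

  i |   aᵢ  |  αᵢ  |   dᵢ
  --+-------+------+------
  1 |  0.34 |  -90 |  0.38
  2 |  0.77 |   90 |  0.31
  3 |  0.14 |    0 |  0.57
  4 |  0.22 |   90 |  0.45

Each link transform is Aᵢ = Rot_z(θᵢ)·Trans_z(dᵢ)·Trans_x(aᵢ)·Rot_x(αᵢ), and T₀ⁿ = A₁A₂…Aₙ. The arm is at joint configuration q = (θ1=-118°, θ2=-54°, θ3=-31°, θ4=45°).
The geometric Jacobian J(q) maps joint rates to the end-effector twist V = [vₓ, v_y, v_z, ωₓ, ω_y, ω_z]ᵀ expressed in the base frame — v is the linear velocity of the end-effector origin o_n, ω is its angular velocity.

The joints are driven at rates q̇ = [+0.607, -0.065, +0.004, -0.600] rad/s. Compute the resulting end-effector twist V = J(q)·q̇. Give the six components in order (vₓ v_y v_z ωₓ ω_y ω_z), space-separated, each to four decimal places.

0.0953 0.2380 0.0144 -0.2838 -0.3952 0.2567

o_n = [0.1803, -0.2809, 1.8723]
J₁: ẑ×o_n = [0.2809, 0.1803, -0.0000], ω = ẑ
J2: z=[0.8829, -0.4695, 0.0000] o=[-0.1596, -0.3002, 0.3800] → [-0.7006, -1.3176, 0.1766, 0.8829, -0.4695, 0.0000]
J3: z=[0.3798, 0.7143, 0.5878] o=[-0.0984, -0.8454, 1.0029] → [0.2892, -0.1664, 0.0153, 0.3798, 0.7143, 0.5878]
J4: z=[0.3798, 0.7143, 0.5878] o=[0.0213, -0.4666, 1.4351] → [0.2032, -0.0726, -0.0431, 0.3798, 0.7143, 0.5878]
V = J·q̇ = [0.0953, 0.2380, 0.0144, -0.2838, -0.3952, 0.2567]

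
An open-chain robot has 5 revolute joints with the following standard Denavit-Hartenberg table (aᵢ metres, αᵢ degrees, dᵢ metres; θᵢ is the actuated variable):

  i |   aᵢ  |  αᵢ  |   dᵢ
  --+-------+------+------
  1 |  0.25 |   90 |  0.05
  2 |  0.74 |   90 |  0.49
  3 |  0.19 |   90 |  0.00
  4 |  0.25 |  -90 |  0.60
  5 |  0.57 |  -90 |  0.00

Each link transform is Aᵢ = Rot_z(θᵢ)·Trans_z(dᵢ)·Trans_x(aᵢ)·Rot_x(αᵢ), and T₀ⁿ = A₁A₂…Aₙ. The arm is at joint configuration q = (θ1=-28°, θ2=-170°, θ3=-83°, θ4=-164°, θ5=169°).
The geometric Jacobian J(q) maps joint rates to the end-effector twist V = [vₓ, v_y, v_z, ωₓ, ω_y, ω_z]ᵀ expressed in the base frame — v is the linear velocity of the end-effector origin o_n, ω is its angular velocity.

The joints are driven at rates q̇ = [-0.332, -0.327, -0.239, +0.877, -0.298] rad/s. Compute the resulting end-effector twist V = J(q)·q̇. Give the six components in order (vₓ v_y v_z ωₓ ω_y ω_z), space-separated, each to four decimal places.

-0.1297 -0.1621 0.3495 0.9237 -0.0921 -0.1324

o_n = [-0.0383, 0.0812, 0.0799]
J₁: ẑ×o_n = [-0.0812, -0.0383, 0.0000], ω = ẑ
J2: z=[-0.4695, -0.8829, 0.0000] o=[0.2207, -0.1174, 0.0500] → [-0.0264, 0.0140, -0.3219, -0.4695, -0.8829, 0.0000]
J3: z=[-0.1533, 0.0815, 0.9848] o=[-0.6528, -0.2079, -0.0785] → [-0.2718, 0.6295, -0.0944, -0.1533, 0.0815, 0.9848]
J4: z=[0.9203, -0.3513, 0.1724] o=[-0.5844, -0.0307, -0.0825] → [-0.0763, -0.0553, 0.2948, 0.9203, -0.3513, 0.1724]
J5: z=[0.2466, 0.1787, -0.9525] o=[-0.1081, -0.4712, -0.0419] → [0.5480, -0.0966, 0.1237, 0.2466, 0.1787, -0.9525]
V = J·q̇ = [-0.1297, -0.1621, 0.3495, 0.9237, -0.0921, -0.1324]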